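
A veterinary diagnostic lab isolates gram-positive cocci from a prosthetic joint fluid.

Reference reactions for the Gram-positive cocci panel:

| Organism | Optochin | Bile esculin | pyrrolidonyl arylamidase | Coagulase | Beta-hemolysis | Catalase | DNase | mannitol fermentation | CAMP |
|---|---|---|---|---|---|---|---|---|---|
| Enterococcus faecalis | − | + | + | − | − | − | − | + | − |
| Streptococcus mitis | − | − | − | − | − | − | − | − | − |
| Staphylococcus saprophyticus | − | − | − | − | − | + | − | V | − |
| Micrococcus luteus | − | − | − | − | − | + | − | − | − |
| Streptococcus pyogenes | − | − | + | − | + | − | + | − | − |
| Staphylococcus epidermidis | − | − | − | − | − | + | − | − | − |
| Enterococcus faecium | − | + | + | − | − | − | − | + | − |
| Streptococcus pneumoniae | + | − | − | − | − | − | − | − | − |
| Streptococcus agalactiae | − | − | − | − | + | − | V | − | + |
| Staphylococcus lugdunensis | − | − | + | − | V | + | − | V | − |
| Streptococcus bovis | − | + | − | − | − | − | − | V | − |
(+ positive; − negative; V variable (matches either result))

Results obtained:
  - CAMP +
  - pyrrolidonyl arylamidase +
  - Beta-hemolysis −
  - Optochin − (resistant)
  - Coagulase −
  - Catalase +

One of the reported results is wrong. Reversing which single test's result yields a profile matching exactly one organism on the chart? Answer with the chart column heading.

CAMP

As reported, no row in the chart matches all 6 reactions.
Reversing Optochin → still no organism matches.
Reversing Beta-hemolysis → still no organism matches.
Reversing CAMP (to −) → unique match: Staphylococcus lugdunensis.
Reversing Coagulase → still no organism matches.
Reversing pyrrolidonyl arylamidase → still no organism matches.
Reversing Catalase → still no organism matches.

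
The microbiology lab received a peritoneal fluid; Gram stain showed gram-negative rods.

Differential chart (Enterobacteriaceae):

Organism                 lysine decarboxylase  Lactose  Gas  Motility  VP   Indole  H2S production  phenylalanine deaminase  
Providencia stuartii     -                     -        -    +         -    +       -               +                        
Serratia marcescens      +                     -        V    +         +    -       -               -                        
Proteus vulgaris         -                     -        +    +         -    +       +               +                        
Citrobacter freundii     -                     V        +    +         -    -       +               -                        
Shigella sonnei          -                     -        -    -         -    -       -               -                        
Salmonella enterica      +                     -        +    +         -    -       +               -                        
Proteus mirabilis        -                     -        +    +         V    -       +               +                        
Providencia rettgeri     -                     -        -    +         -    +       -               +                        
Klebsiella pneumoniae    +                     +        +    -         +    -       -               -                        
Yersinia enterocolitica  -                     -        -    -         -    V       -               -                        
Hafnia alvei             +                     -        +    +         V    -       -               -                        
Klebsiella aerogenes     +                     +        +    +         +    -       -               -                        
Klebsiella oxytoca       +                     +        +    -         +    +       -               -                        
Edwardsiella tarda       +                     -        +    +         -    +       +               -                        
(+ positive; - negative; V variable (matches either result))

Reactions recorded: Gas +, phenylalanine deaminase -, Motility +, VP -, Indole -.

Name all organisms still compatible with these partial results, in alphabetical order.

Citrobacter freundii, Hafnia alvei, Salmonella enterica

phenylalanine deaminase -: excludes Providencia stuartii, Proteus vulgaris, Proteus mirabilis, Providencia rettgeri — 10 left.
Gas +: excludes Shigella sonnei, Yersinia enterocolitica — 8 left.
Indole -: excludes Klebsiella oxytoca, Edwardsiella tarda — 6 left.
Motility +: excludes Klebsiella pneumoniae — 5 left.
VP -: excludes Serratia marcescens, Klebsiella aerogenes — 3 left.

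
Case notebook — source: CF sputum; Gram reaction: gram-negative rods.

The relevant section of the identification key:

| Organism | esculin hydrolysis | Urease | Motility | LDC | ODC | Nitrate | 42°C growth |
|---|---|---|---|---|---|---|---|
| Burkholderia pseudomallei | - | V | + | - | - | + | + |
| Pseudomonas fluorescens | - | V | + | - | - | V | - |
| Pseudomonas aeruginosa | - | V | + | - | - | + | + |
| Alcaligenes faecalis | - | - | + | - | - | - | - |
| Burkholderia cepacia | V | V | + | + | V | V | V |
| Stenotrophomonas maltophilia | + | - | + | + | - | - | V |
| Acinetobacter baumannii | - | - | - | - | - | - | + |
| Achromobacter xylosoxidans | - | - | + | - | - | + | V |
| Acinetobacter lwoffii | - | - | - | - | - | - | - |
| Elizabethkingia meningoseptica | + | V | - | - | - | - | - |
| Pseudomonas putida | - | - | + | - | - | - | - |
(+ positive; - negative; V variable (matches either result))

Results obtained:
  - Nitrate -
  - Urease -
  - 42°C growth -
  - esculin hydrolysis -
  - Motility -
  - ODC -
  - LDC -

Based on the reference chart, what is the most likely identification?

ODC -: all 11 remaining candidates are consistent.
Urease -: all 11 remaining candidates are consistent.
Nitrate -: excludes Burkholderia pseudomallei, Pseudomonas aeruginosa, Achromobacter xylosoxidans — 8 left.
42°C growth -: excludes Acinetobacter baumannii — 7 left.
LDC -: excludes Burkholderia cepacia, Stenotrophomonas maltophilia — 5 left.
Motility -: excludes Pseudomonas fluorescens, Alcaligenes faecalis, Pseudomonas putida — 2 left.
esculin hydrolysis -: excludes Elizabethkingia meningoseptica — 1 left.

Acinetobacter lwoffii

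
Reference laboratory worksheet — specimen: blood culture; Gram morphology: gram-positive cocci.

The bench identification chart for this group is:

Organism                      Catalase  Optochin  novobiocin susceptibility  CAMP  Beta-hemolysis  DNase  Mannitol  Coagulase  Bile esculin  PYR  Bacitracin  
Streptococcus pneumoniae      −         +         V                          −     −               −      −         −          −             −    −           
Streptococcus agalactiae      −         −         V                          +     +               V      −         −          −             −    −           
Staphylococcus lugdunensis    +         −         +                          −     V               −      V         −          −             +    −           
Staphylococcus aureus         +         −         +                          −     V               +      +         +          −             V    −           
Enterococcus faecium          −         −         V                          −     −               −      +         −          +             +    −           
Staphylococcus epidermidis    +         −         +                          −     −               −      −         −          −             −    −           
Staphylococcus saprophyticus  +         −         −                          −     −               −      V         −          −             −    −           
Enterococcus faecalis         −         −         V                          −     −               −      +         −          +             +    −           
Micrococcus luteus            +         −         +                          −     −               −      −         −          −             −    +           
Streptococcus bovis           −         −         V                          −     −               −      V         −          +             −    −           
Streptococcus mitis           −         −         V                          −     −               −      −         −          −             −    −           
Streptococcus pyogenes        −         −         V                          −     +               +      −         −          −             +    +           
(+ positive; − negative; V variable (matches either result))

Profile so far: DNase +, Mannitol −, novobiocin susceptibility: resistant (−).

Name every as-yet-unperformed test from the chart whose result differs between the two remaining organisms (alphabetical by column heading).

Bacitracin, CAMP, PYR

Mannitol −: excludes Staphylococcus aureus, Enterococcus faecium, Enterococcus faecalis — 9 left.
novobiocin susceptibility −: excludes Staphylococcus lugdunensis, Staphylococcus epidermidis, Micrococcus luteus — 6 left.
DNase +: excludes Streptococcus pneumoniae, Staphylococcus saprophyticus, Streptococcus bovis, Streptococcus mitis — 2 left.
Two candidates remain: Streptococcus agalactiae and Streptococcus pyogenes.
  Catalase: − vs − — same for both, does not separate.
  Optochin: − vs − — same for both, does not separate.
  CAMP: Streptococcus agalactiae +, Streptococcus pyogenes − — discriminates.
  Beta-hemolysis: + vs + — same for both, does not separate.
  Coagulase: − vs − — same for both, does not separate.
  Bile esculin: − vs − — same for both, does not separate.
  PYR: Streptococcus agalactiae −, Streptococcus pyogenes + — discriminates.
  Bacitracin: Streptococcus agalactiae −, Streptococcus pyogenes + — discriminates.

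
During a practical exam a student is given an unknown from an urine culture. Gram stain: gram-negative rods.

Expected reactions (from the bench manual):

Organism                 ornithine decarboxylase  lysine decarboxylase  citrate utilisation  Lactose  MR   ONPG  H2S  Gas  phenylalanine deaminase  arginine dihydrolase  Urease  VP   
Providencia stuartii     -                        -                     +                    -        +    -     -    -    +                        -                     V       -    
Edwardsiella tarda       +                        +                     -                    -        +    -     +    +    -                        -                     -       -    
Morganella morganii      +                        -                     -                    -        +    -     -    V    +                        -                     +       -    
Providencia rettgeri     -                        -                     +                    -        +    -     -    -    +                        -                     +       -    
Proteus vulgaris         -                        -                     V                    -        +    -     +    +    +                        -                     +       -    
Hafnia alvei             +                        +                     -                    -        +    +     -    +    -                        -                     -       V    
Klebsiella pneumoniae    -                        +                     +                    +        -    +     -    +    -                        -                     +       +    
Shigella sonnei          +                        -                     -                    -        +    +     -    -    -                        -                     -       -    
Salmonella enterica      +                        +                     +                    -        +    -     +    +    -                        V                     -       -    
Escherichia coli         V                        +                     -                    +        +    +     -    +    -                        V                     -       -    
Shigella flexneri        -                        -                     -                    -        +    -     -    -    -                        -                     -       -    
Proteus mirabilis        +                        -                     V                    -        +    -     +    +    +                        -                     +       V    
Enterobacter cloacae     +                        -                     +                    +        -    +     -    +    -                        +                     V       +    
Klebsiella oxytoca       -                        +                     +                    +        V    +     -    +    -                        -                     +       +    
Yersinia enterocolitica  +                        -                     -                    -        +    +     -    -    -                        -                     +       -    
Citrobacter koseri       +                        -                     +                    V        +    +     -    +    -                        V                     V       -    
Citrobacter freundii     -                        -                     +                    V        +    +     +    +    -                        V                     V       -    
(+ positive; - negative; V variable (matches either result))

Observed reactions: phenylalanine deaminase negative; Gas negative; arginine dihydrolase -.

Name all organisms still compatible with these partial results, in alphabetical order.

Shigella flexneri, Shigella sonnei, Yersinia enterocolitica

arginine dihydrolase -: excludes Enterobacter cloacae — 16 left.
phenylalanine deaminase -: excludes 5 organisms — 11 left.
Gas -: excludes 8 organisms — 3 left.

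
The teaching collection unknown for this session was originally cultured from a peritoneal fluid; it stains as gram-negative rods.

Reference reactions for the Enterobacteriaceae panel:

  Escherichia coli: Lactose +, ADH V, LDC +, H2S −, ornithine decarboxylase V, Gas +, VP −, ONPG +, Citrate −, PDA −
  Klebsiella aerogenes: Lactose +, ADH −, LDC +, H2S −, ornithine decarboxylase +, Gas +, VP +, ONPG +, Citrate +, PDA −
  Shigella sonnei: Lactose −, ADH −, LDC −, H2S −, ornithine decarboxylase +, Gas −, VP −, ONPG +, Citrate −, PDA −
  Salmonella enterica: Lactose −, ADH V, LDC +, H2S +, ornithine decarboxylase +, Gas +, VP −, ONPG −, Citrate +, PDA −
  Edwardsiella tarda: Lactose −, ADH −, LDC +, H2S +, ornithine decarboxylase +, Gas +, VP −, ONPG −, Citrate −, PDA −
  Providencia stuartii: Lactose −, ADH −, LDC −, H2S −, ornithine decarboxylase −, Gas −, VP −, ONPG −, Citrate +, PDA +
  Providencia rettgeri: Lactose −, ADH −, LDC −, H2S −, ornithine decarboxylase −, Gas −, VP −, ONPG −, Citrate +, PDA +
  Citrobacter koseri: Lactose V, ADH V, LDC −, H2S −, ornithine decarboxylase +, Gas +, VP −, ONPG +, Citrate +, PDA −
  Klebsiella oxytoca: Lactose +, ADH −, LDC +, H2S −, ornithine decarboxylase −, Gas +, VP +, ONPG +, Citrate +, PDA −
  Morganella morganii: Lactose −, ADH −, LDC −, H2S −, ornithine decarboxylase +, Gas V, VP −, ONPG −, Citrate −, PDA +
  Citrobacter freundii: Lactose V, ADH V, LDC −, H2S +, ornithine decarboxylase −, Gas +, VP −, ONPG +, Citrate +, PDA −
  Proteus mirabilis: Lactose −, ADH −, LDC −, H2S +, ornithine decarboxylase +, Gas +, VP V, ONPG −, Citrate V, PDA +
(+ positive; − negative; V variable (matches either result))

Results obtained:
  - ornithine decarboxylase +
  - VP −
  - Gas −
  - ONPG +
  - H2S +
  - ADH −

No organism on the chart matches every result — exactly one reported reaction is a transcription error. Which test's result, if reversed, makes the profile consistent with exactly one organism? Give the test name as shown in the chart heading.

H2S

As reported, no row in the chart matches all 6 reactions.
Reversing H2S (to −) → unique match: Shigella sonnei.
Reversing ONPG → still no organism matches.
Reversing ornithine decarboxylase → still no organism matches.
Reversing ADH → still no organism matches.
Reversing Gas → still no organism matches.
Reversing VP → still no organism matches.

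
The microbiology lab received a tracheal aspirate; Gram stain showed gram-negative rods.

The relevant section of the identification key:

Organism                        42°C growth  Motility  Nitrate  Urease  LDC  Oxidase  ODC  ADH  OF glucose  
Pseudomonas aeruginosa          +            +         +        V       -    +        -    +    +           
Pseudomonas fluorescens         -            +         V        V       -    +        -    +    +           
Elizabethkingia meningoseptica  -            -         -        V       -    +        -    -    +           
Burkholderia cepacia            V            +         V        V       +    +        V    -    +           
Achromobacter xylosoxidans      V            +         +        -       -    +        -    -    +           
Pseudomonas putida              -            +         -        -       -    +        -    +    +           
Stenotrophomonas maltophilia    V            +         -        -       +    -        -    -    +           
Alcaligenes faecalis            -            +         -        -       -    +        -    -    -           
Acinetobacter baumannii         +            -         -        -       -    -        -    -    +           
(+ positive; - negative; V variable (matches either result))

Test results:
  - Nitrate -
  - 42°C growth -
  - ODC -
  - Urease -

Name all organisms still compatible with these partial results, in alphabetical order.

Nitrate -: excludes Pseudomonas aeruginosa, Achromobacter xylosoxidans — 7 left.
ODC -: all 7 remaining candidates are consistent.
Urease -: all 7 remaining candidates are consistent.
42°C growth -: excludes Acinetobacter baumannii — 6 left.

Alcaligenes faecalis, Burkholderia cepacia, Elizabethkingia meningoseptica, Pseudomonas fluorescens, Pseudomonas putida, Stenotrophomonas maltophilia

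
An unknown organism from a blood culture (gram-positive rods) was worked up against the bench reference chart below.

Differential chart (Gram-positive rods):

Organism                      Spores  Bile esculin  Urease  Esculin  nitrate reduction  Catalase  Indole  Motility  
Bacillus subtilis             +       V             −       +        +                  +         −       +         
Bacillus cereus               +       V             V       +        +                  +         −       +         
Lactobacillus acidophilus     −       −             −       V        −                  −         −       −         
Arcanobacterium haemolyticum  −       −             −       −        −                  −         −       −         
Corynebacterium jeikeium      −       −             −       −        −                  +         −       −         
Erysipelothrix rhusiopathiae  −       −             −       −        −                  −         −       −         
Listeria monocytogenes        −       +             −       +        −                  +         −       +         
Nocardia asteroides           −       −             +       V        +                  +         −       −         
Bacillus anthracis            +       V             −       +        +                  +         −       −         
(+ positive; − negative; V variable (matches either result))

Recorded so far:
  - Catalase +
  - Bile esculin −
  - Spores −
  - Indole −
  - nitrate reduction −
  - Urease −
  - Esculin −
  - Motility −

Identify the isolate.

Urease −: excludes Nocardia asteroides — 8 left.
Esculin −: excludes Bacillus subtilis, Bacillus cereus, Listeria monocytogenes, Bacillus anthracis — 4 left.
nitrate reduction −: all 4 remaining candidates are consistent.
Catalase +: excludes Lactobacillus acidophilus, Arcanobacterium haemolyticum, Erysipelothrix rhusiopathiae — 1 left.
Spores −: the one remaining candidate is consistent.
Indole −: the one remaining candidate is consistent.
Bile esculin −: the one remaining candidate is consistent.
Motility −: the one remaining candidate is consistent.

Corynebacterium jeikeium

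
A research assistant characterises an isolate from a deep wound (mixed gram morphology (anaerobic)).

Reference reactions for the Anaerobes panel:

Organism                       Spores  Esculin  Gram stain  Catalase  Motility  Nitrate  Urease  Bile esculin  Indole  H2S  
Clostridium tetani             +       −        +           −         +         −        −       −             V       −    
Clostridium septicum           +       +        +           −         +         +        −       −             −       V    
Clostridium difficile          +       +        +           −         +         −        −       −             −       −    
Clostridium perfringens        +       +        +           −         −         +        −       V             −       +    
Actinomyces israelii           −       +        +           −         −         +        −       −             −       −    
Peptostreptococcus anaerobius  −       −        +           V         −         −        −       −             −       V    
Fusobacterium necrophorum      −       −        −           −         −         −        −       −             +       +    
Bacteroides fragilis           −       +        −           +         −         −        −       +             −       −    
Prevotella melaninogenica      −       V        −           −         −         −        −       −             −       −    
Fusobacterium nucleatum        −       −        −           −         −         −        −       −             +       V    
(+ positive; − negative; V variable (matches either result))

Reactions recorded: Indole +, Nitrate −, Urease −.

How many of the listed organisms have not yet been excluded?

3

Indole +: excludes 7 organisms — 3 left.
Urease −: all 3 remaining candidates are consistent.
Nitrate −: all 3 remaining candidates are consistent.
Still consistent: Clostridium tetani, Fusobacterium necrophorum, Fusobacterium nucleatum.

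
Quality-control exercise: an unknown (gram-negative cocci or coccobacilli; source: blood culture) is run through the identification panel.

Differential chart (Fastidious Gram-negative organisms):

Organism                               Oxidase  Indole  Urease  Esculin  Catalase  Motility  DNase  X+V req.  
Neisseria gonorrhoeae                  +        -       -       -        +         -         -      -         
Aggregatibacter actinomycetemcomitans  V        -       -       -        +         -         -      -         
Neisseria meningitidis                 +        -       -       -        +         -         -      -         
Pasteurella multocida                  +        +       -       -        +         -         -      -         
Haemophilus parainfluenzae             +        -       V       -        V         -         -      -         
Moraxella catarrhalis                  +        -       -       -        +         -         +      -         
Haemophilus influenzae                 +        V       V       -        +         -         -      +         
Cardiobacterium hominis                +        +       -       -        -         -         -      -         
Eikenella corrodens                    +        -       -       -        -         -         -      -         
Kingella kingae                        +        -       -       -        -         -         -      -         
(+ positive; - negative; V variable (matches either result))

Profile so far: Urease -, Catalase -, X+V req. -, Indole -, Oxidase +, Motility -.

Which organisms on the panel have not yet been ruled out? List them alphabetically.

Eikenella corrodens, Haemophilus parainfluenzae, Kingella kingae

Urease -: all 10 remaining candidates are consistent.
Oxidase +: all 10 remaining candidates are consistent.
Motility -: all 10 remaining candidates are consistent.
Indole -: excludes Pasteurella multocida, Cardiobacterium hominis — 8 left.
X+V req. -: excludes Haemophilus influenzae — 7 left.
Catalase -: excludes Neisseria gonorrhoeae, Aggregatibacter actinomycetemcomitans, Neisseria meningitidis, Moraxella catarrhalis — 3 left.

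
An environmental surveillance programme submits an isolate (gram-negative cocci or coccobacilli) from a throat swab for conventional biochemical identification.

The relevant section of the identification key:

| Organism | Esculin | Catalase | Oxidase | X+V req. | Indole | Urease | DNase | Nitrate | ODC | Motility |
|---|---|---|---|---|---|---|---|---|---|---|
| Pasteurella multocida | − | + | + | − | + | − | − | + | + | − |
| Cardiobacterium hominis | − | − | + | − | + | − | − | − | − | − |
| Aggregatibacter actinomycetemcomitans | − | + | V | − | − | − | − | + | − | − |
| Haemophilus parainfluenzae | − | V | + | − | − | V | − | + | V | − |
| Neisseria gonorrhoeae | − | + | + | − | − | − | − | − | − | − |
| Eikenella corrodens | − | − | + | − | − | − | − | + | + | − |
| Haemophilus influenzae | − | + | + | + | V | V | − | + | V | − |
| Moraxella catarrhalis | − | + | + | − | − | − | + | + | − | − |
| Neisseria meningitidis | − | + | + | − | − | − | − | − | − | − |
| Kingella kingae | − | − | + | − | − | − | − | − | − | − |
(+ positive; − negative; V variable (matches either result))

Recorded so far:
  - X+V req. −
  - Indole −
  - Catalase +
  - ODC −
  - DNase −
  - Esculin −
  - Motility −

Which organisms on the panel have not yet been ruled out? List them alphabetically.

Aggregatibacter actinomycetemcomitans, Haemophilus parainfluenzae, Neisseria gonorrhoeae, Neisseria meningitidis

ODC −: excludes Pasteurella multocida, Eikenella corrodens — 8 left.
Catalase +: excludes Cardiobacterium hominis, Kingella kingae — 6 left.
Indole −: all 6 remaining candidates are consistent.
Esculin −: all 6 remaining candidates are consistent.
Motility −: all 6 remaining candidates are consistent.
X+V req. −: excludes Haemophilus influenzae — 5 left.
DNase −: excludes Moraxella catarrhalis — 4 left.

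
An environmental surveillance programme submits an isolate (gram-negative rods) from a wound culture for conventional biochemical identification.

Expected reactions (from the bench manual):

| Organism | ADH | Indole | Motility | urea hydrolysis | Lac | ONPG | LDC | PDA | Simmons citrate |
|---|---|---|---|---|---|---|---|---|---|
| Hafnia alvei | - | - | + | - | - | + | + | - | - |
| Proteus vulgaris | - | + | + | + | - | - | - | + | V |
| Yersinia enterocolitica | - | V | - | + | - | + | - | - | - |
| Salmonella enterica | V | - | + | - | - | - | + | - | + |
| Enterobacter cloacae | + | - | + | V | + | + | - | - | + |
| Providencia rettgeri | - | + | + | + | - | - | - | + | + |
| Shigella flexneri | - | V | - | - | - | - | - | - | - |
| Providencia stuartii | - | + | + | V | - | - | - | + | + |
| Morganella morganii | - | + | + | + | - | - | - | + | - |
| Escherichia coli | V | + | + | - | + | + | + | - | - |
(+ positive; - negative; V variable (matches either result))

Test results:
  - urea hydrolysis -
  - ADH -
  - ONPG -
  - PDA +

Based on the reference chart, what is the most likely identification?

urea hydrolysis -: excludes Proteus vulgaris, Yersinia enterocolitica, Providencia rettgeri, Morganella morganii — 6 left.
ONPG -: excludes Hafnia alvei, Enterobacter cloacae, Escherichia coli — 3 left.
PDA +: excludes Salmonella enterica, Shigella flexneri — 1 left.
ADH -: the one remaining candidate is consistent.

Providencia stuartii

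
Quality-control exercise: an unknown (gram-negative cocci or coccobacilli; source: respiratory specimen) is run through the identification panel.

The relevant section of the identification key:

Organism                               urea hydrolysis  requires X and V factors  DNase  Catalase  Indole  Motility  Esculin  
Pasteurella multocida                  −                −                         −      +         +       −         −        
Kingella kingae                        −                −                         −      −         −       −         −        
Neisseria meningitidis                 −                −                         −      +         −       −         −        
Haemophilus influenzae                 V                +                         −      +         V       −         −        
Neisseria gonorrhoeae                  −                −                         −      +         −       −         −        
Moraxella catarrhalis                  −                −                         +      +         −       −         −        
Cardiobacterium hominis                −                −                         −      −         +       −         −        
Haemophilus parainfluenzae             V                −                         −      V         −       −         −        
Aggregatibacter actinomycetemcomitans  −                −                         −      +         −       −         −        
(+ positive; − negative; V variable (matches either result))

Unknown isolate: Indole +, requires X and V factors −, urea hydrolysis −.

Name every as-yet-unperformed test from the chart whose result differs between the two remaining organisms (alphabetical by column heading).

Catalase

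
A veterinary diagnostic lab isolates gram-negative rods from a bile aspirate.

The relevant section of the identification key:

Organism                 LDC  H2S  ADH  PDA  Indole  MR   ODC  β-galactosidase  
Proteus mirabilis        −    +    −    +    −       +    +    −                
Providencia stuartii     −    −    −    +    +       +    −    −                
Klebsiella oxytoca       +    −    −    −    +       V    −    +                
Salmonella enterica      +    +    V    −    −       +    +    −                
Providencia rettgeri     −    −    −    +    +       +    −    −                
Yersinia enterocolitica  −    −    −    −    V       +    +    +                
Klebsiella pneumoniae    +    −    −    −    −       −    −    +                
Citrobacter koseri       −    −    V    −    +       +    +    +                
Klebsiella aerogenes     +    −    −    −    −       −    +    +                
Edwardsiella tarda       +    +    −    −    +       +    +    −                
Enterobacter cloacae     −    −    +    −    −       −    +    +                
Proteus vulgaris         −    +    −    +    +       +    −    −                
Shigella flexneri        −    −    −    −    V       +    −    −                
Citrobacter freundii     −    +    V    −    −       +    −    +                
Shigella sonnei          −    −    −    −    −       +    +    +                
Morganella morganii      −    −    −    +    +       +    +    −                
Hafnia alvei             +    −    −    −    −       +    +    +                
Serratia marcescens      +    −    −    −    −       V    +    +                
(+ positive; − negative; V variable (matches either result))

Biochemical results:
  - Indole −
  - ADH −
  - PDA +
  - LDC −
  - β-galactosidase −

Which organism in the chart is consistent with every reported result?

Proteus mirabilis

ADH −: excludes Enterobacter cloacae — 17 left.
LDC −: excludes 7 organisms — 10 left.
Indole −: excludes 5 organisms — 5 left.
PDA +: excludes Yersinia enterocolitica, Shigella flexneri, Citrobacter freundii, Shigella sonnei — 1 left.
β-galactosidase −: the one remaining candidate is consistent.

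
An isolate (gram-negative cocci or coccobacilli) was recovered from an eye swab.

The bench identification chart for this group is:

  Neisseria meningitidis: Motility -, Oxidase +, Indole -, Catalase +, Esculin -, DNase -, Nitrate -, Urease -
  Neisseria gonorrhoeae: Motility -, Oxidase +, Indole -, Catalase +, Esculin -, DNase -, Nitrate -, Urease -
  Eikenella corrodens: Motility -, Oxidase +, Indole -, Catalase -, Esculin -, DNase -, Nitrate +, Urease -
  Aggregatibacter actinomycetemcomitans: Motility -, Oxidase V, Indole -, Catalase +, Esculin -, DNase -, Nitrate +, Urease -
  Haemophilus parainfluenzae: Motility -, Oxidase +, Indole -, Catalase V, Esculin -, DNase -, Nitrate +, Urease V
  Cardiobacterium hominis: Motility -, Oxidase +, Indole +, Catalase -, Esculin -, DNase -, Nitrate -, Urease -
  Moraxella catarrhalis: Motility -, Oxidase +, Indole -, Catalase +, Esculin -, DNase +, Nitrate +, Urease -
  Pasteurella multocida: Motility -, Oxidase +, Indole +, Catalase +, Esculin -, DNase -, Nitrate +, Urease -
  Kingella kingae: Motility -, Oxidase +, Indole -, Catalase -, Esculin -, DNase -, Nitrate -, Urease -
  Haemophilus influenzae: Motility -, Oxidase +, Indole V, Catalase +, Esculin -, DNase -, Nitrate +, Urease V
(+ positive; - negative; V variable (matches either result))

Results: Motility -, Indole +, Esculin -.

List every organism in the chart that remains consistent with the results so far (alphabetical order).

Cardiobacterium hominis, Haemophilus influenzae, Pasteurella multocida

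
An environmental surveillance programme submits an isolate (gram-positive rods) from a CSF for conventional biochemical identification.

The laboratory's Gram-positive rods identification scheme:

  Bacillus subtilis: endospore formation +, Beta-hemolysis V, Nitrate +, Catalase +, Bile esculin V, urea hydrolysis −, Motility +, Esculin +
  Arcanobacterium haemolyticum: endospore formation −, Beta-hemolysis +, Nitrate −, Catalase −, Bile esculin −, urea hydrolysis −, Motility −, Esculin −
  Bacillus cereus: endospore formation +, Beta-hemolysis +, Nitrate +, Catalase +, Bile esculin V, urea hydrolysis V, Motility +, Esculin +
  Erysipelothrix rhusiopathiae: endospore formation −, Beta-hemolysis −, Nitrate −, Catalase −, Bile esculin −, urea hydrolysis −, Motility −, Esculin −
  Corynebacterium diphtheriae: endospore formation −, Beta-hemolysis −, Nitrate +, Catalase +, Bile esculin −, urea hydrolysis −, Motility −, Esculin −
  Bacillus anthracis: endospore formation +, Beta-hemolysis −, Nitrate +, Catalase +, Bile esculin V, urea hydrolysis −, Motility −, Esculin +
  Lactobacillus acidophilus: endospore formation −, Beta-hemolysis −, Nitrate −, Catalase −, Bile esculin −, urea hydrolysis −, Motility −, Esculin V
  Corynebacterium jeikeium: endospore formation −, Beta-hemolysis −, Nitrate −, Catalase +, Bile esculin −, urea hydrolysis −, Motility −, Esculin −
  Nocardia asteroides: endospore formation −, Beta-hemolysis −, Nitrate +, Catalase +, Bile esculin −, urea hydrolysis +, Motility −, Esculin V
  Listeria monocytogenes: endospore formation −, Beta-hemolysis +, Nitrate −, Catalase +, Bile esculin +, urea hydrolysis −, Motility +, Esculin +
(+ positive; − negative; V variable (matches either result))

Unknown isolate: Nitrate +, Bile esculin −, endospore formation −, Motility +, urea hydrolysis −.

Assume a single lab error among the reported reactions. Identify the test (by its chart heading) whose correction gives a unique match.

Motility

As reported, no row in the chart matches all 5 reactions.
Reversing urea hydrolysis → still no organism matches.
Reversing endospore formation → 2 organisms match (not unique).
Reversing Nitrate → still no organism matches.
Reversing Bile esculin → still no organism matches.
Reversing Motility (to −) → unique match: Corynebacterium diphtheriae.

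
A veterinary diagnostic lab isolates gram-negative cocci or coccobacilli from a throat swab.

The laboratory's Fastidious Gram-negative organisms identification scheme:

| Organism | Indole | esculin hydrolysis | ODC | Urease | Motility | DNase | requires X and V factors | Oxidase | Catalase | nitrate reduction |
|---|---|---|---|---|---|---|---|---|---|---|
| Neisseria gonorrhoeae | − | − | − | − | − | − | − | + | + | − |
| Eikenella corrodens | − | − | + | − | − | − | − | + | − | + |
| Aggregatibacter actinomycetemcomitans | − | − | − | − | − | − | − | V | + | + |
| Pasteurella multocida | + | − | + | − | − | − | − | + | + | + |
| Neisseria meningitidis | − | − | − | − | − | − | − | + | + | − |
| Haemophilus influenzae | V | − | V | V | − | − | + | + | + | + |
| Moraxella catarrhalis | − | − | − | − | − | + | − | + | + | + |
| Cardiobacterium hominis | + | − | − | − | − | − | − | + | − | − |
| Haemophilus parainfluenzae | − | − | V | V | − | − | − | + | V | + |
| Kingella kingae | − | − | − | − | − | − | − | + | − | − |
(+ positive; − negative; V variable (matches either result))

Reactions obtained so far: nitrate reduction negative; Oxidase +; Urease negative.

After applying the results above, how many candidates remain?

4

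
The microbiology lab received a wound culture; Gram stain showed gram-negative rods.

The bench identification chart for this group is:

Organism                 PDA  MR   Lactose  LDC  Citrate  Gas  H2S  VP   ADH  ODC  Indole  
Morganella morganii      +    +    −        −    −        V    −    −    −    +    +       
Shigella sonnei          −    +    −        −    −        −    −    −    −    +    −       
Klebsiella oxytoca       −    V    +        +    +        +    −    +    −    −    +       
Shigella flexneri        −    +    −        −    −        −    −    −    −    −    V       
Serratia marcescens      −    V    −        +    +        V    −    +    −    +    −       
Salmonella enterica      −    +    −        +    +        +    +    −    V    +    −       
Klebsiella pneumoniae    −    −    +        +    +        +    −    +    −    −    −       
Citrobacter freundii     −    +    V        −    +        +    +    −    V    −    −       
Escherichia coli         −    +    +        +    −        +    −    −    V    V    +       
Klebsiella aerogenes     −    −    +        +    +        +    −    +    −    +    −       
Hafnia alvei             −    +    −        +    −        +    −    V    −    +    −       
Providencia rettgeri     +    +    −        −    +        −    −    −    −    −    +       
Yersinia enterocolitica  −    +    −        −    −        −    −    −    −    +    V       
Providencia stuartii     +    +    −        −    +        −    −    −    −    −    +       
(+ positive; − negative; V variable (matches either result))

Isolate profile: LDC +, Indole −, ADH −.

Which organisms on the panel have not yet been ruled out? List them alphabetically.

ADH −: all 14 remaining candidates are consistent.
Indole −: excludes 5 organisms — 9 left.
LDC +: excludes Shigella sonnei, Shigella flexneri, Citrobacter freundii, Yersinia enterocolitica — 5 left.

Hafnia alvei, Klebsiella aerogenes, Klebsiella pneumoniae, Salmonella enterica, Serratia marcescens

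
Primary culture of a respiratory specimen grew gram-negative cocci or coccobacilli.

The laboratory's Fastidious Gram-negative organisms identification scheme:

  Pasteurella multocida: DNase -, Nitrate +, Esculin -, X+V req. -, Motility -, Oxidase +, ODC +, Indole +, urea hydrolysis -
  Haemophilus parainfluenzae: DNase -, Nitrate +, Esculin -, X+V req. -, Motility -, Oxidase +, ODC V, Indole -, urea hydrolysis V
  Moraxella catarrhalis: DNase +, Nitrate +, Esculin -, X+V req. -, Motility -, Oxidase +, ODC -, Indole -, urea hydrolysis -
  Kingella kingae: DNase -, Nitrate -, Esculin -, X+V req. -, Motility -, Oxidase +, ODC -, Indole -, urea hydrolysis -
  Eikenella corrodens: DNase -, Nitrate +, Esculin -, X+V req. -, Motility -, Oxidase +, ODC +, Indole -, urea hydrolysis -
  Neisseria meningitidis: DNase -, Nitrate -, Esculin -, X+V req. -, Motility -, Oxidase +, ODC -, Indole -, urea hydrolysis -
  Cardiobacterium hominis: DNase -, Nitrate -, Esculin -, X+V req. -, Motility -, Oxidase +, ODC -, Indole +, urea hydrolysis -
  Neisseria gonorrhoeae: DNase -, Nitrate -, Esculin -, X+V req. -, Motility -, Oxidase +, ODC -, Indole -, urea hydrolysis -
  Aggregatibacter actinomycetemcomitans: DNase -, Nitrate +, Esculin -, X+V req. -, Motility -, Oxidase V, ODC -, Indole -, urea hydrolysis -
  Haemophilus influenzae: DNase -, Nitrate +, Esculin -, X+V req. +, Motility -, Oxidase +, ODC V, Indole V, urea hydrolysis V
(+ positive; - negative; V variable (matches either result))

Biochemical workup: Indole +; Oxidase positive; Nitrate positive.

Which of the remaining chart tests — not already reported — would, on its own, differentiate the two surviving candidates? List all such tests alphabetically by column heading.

X+V req.

Indole +: excludes 7 organisms — 3 left.
Nitrate +: excludes Cardiobacterium hominis — 2 left.
Oxidase +: all 2 remaining candidates are consistent.
Two candidates remain: Haemophilus influenzae and Pasteurella multocida.
  DNase: - vs - — same for both, does not separate.
  Esculin: - vs - — same for both, does not separate.
  X+V req.: Haemophilus influenzae +, Pasteurella multocida - — discriminates.
  Motility: - vs - — same for both, does not separate.
  ODC: V vs + — variable for at least one, does not separate.
  urea hydrolysis: V vs - — variable for at least one, does not separate.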